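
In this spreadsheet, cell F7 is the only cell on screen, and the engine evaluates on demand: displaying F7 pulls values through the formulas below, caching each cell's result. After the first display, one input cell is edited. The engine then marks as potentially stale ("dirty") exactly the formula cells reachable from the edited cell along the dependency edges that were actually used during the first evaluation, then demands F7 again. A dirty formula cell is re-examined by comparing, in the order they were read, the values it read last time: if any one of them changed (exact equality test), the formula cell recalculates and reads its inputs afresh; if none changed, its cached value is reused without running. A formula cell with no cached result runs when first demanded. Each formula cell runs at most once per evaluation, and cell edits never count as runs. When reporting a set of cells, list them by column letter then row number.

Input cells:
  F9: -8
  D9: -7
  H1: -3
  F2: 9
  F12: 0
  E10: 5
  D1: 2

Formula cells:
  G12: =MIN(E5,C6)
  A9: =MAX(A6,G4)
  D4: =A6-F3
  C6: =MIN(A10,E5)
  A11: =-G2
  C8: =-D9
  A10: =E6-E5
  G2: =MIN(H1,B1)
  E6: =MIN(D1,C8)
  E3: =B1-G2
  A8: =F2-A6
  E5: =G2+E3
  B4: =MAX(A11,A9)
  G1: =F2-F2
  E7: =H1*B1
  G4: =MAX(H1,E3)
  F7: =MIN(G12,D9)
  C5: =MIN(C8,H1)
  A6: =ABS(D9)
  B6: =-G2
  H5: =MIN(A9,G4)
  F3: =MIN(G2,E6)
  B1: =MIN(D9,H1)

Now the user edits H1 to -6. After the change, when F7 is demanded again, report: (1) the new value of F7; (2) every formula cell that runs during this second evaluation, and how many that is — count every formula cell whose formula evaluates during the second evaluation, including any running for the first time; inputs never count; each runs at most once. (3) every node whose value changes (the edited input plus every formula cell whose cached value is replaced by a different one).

F7 now evaluates to -7.
Run set: B1, G2 (2 run).
Changed values: H1.
The important point: at E3 every value read last time is unchanged, so the dirty flag clears without a run.

Initial pass — values computed on the first demand:
  B1 = MIN(-7, -3) = -7
  C8 = -(-7) = 7
  E6 = MIN(2, 7) = 2
  G2 = MIN(-3, -7) = -7
  E3 = -7 - -7 = 0
  E5 = -7 + 0 = -7
  A10 = 2 - -7 = 9
  C6 = MIN(9, -7) = -7
  G12 = MIN(-7, -7) = -7
  F7 = MIN(-7, -7) = -7

Second demand — change propagation:
  B1: re-runs because H1 -3->-6; new result -7 (unchanged).
  G2: re-runs because H1 -3->-6; new result -7 (unchanged).
  E3: re-examined; everything it read last time is the same (B1 unchanged, G2 unchanged) — cache 0 kept, no run.
  E5: re-examined; everything it read last time is the same (G2 unchanged, E3 unchanged) — cache -7 kept, no run.
  A10: re-examined; everything it read last time is the same (E6 unchanged, E5 unchanged) — cache 9 kept, no run.
  C6: re-examined; everything it read last time is the same (A10 unchanged, E5 unchanged) — cache -7 kept, no run.
  G12: re-examined; everything it read last time is the same (E5 unchanged, C6 unchanged) — cache -7 kept, no run.
  F7: re-examined; everything it read last time is the same (G12 unchanged, D9 unchanged) — cache -7 kept, no run.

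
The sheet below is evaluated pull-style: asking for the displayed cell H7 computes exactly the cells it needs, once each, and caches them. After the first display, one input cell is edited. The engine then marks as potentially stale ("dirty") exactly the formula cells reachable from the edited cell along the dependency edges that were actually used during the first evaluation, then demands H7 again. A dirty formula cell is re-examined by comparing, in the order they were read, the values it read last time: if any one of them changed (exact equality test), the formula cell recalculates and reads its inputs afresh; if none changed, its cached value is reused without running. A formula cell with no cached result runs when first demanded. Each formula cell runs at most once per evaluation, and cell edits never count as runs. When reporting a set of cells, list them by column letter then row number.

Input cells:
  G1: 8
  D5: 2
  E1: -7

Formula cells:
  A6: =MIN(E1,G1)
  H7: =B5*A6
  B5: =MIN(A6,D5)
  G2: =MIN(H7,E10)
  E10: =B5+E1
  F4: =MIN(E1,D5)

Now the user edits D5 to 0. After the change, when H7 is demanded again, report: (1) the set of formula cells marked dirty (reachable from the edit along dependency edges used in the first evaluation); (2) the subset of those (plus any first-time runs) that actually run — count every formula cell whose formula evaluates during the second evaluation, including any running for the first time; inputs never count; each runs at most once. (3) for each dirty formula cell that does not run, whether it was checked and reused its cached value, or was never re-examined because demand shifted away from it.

The edit dirties: B5, H7.
1 formula cells run: B5.
Cache hits after checking: H7.
Note the absorption at B5: it re-runs yet its value is the same, leaving the output's value untouched.

First demand of the output computes:
  A6 = MIN(-7, 8) = -7
  B5 = MIN(-7, 2) = -7
  H7 = -7 * -7 = 49

After the edit, cleaning proceeds:
  B5: a read changed (D5 2->0) — executes, giving -7 — identical to its old value.
  H7: dirty, but its reads are unchanged (B5 unchanged, A6 unchanged); cached 49 stands.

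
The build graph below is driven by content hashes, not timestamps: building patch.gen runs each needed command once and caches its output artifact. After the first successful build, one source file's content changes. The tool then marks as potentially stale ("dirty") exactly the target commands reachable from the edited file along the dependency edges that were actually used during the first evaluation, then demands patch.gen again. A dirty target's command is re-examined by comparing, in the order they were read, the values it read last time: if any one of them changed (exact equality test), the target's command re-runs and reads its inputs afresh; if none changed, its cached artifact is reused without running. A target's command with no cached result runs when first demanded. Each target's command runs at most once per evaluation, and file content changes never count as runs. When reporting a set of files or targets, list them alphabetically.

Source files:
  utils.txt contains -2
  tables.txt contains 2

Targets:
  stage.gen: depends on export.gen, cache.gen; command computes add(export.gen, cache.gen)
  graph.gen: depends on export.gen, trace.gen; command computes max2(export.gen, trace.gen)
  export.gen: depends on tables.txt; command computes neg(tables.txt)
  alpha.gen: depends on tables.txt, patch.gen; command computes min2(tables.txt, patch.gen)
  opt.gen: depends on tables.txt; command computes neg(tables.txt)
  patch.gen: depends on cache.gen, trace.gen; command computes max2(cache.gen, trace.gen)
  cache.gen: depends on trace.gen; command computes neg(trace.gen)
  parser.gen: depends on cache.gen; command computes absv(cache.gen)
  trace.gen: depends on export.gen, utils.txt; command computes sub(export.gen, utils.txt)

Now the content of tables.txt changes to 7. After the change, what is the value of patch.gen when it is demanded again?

Initial pass — values computed on the first demand:
  export.gen = neg(2) = -2
  trace.gen = sub(-2, -2) = 0
  cache.gen = neg(0) = 0
  patch.gen = max2(0, 0) = 0

Second demand — change propagation:
  export.gen: re-runs because tables.txt 2->7; new result -7.
  trace.gen: re-runs because export.gen -2->-7; new result -5.
  cache.gen: re-runs because trace.gen 0->-5; new result 5.
  patch.gen: re-runs because cache.gen 0->5; trace.gen 0->-5; new result 5.

patch.gen now evaluates to 5.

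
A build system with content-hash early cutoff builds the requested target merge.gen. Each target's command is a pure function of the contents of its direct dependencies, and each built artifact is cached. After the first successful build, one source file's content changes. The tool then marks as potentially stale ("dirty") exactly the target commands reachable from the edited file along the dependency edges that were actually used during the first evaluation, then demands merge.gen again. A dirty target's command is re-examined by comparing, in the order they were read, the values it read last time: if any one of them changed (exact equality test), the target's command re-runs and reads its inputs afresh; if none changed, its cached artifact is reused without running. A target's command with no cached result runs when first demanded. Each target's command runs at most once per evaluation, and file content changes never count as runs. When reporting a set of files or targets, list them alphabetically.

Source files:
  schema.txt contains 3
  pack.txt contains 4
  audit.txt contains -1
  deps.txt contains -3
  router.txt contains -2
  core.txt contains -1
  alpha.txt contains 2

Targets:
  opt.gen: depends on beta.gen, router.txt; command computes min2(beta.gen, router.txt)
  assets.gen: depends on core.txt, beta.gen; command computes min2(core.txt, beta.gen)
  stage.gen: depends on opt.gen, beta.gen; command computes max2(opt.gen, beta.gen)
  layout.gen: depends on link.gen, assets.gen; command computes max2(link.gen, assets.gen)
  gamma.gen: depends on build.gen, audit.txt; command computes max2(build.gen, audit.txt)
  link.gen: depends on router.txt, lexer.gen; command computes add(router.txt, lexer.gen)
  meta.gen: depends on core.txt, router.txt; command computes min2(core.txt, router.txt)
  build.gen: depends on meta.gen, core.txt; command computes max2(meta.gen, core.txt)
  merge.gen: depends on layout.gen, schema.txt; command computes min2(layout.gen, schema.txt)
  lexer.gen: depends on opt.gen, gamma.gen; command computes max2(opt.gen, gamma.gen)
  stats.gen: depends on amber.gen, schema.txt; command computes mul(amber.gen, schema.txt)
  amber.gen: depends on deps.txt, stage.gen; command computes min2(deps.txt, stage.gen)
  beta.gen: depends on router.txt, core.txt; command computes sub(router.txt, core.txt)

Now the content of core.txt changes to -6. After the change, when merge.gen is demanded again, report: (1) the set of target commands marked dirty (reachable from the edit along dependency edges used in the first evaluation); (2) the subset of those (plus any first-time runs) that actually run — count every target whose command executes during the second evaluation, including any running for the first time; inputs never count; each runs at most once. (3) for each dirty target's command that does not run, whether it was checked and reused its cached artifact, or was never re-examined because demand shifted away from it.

First evaluation (everything demanded from the output):
  beta.gen = sub(-2, -1) = -1
  assets.gen = min2(-1, -1) = -1
  meta.gen = min2(-1, -2) = -2
  build.gen = max2(-2, -1) = -1
  gamma.gen = max2(-1, -1) = -1
  opt.gen = min2(-1, -2) = -2
  lexer.gen = max2(-2, -1) = -1
  link.gen = add(-2, -1) = -3
  layout.gen = max2(-3, -1) = -1
  merge.gen = min2(-1, 3) = -1

Propagation after the edit:
  beta.gen: runs — core.txt -1->-6; result 4.
  assets.gen: runs — core.txt -1->-6; beta.gen -1->4; result -6.
  meta.gen: runs — core.txt -1->-6; result -6.
  build.gen: runs — meta.gen -2->-6; core.txt -1->-6; result -6.
  gamma.gen: runs — build.gen -1->-6; result -1 (same value as before).
  opt.gen: runs — beta.gen -1->4; result -2 (same value as before).
  lexer.gen: checked — values it read are unchanged (opt.gen unchanged, gamma.gen unchanged); reused cached -1 without running.
  link.gen: checked — values it read are unchanged (router.txt unchanged, lexer.gen unchanged); reused cached -3 without running.
  layout.gen: runs — assets.gen -1->-6; result -3.
  merge.gen: runs — layout.gen -1->-3; result -3.

Key observation: the cutoff stops propagation at lexer.gen — its inputs' values are unchanged, so it reuses its cache.

Marked dirty: assets.gen, beta.gen, build.gen, gamma.gen, layout.gen, lexer.gen, link.gen, merge.gen, meta.gen, opt.gen.
Target commands that run: assets.gen, beta.gen, build.gen, gamma.gen, layout.gen, merge.gen, meta.gen, opt.gen — 8 in total.
Checked but reused from cache: lexer.gen, link.gen.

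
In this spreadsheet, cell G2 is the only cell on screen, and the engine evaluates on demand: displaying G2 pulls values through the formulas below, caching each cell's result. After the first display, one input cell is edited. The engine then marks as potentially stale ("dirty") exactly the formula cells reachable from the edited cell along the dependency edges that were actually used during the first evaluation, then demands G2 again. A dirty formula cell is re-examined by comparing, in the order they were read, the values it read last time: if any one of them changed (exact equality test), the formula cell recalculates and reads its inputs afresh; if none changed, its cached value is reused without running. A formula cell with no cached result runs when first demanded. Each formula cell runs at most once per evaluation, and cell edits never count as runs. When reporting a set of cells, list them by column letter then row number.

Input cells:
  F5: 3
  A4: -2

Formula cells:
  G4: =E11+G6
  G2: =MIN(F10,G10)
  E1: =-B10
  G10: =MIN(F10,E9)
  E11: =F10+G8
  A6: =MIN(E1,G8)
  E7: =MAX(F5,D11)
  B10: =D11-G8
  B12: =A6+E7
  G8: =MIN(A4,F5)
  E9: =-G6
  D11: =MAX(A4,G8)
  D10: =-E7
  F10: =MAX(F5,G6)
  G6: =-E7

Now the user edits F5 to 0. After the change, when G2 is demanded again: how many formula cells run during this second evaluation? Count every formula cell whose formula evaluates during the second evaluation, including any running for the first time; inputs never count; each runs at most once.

Run set: E7, E9, F10, G2, G6, G8, G10 (7 run).
The important point: at D11 every value read last time is unchanged, so the dirty flag clears without a run.

Initial pass — values computed on the first demand:
  G8 = MIN(-2, 3) = -2
  D11 = MAX(-2, -2) = -2
  E7 = MAX(3, -2) = 3
  G6 = -(3) = -3
  E9 = -(-3) = 3
  F10 = MAX(3, -3) = 3
  G10 = MIN(3, 3) = 3
  G2 = MIN(3, 3) = 3

Second demand — change propagation:
  G8: re-runs because F5 3->0; new result -2 (unchanged).
  D11: re-examined; everything it read last time is the same (A4 unchanged, G8 unchanged) — cache -2 kept, no run.
  E7: re-runs because F5 3->0; new result 0.
  G6: re-runs because E7 3->0; new result 0.
  E9: re-runs because G6 -3->0; new result 0.
  F10: re-runs because F5 3->0; G6 -3->0; new result 0.
  G10: re-runs because F10 3->0; E9 3->0; new result 0.
  G2: re-runs because F10 3->0; G10 3->0; new result 0.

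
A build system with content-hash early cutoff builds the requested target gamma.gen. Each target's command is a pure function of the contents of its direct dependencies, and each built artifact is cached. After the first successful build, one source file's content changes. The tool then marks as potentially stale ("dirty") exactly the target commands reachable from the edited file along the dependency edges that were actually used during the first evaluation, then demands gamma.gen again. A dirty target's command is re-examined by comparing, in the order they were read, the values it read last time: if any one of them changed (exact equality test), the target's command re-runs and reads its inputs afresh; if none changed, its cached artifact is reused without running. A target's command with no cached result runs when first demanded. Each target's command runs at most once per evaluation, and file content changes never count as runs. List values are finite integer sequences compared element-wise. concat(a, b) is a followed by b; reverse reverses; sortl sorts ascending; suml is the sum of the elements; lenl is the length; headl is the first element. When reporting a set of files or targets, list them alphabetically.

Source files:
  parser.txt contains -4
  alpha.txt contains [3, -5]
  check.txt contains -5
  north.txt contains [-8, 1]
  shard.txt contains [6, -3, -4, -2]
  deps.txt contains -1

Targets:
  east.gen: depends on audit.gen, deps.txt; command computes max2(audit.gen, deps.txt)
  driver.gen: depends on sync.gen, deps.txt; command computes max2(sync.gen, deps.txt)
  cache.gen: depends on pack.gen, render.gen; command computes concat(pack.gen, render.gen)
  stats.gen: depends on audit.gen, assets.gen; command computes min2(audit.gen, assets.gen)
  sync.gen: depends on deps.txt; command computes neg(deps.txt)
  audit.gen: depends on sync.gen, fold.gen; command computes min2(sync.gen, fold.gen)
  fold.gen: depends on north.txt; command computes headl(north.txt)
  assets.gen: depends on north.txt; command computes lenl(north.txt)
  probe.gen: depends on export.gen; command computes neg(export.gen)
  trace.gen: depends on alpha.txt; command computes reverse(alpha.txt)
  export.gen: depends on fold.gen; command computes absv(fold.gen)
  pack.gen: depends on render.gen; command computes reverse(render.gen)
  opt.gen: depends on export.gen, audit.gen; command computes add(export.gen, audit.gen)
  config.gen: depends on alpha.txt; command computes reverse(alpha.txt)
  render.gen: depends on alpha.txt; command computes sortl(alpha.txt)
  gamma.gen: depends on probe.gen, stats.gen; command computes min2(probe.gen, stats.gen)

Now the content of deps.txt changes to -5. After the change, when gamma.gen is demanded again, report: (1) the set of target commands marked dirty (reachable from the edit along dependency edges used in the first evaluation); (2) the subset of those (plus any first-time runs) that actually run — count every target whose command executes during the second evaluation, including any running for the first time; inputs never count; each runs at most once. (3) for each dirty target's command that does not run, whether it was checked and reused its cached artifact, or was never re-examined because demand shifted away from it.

First evaluation (everything demanded from the output):
  assets.gen = lenl([-8, 1]) = 2
  fold.gen = headl([-8, 1]) = -8
  export.gen = absv(-8) = 8
  probe.gen = neg(8) = -8
  sync.gen = neg(-1) = 1
  audit.gen = min2(1, -8) = -8
  stats.gen = min2(-8, 2) = -8
  gamma.gen = min2(-8, -8) = -8

Propagation after the edit:
  sync.gen: runs — deps.txt -1->-5; result 5.
  audit.gen: runs — sync.gen 1->5; result -8 (same value as before).
  stats.gen: checked — values it read are unchanged (audit.gen unchanged, assets.gen unchanged); reused cached -8 without running.
  gamma.gen: checked — values it read are unchanged (probe.gen unchanged, stats.gen unchanged); reused cached -8 without running.

Key observation: the change is absorbed at audit.gen — it re-runs but produces the same value, and the output's value is unchanged.

Marked dirty: audit.gen, gamma.gen, stats.gen, sync.gen.
Target commands that run: audit.gen, sync.gen — 2 in total.
Checked but reused from cache: gamma.gen, stats.gen.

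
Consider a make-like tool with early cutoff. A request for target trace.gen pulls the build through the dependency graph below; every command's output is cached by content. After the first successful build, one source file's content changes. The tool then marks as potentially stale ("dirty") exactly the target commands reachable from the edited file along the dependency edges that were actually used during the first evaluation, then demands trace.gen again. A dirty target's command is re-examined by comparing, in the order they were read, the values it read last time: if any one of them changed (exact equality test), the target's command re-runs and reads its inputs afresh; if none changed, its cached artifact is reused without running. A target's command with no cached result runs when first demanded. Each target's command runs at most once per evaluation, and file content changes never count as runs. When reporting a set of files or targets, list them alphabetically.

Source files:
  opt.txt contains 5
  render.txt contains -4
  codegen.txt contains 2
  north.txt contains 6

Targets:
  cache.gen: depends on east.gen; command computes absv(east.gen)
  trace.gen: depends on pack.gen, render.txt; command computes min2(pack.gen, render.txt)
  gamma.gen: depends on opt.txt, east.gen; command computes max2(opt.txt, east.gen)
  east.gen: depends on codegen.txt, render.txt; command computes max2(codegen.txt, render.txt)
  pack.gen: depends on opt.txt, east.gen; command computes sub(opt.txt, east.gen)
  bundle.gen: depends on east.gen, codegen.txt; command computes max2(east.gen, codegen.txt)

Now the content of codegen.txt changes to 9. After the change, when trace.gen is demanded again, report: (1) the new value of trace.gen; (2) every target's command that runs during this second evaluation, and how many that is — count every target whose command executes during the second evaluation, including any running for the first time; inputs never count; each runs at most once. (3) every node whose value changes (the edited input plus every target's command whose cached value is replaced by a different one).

Demanding trace.gen again yields -4.
3 target commands run: east.gen, pack.gen, trace.gen.
The nodes whose values change: codegen.txt, east.gen, pack.gen.

First demand of the output computes:
  east.gen = max2(2, -4) = 2
  pack.gen = sub(5, 2) = 3
  trace.gen = min2(3, -4) = -4

After the edit, cleaning proceeds:
  east.gen: a read changed (codegen.txt 2->9) — executes, giving 9.
  pack.gen: a read changed (east.gen 2->9) — executes, giving -4.
  trace.gen: a read changed (pack.gen 3->-4) — executes, giving -4 — identical to its old value.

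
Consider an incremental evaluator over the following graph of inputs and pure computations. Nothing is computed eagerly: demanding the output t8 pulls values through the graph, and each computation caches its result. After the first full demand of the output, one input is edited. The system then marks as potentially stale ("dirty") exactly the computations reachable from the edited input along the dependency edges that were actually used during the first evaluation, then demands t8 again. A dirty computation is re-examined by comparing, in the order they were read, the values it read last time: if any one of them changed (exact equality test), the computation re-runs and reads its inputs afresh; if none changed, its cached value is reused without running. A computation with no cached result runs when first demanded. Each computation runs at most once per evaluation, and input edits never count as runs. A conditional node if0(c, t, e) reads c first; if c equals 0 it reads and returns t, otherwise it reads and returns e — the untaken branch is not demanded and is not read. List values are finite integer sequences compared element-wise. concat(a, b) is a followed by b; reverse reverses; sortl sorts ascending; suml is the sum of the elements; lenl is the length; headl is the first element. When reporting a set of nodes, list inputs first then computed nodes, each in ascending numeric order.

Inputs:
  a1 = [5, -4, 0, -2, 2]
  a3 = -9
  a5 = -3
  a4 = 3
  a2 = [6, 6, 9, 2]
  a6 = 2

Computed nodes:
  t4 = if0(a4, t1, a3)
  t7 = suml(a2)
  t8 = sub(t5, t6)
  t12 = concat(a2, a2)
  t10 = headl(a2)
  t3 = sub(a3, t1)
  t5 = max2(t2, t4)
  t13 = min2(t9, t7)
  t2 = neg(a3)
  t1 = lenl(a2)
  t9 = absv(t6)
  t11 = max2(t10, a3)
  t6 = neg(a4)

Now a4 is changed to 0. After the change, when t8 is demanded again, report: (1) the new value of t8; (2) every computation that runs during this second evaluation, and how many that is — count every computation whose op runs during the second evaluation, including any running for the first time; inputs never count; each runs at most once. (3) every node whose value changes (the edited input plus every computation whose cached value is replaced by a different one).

t8 now evaluates to 9.
Run set: t1, t4, t5, t6, t8 (5 run).
Changed values: a4, t4, t6, t8.
The important point: the flipped condition pulls in fresh nodes; t1 runs for the first time.

Initial pass — values computed on the first demand:
  t2 = neg(-9) = 9
  t4 = if0(a4=3 -> else branch a3) = -9
  t5 = max2(9, -9) = 9
  t6 = neg(3) = -3
  t8 = sub(9, -3) = 12

Second demand — change propagation:
  t1: newly demanded (no cache) — executes and yields 4.
  t4: re-runs because a4 3->0; new result 4.
  t5: re-runs because t4 -9->4; new result 9 (unchanged).
  t6: re-runs because a4 3->0; new result 0.
  t8: re-runs because t6 -3->0; new result 9.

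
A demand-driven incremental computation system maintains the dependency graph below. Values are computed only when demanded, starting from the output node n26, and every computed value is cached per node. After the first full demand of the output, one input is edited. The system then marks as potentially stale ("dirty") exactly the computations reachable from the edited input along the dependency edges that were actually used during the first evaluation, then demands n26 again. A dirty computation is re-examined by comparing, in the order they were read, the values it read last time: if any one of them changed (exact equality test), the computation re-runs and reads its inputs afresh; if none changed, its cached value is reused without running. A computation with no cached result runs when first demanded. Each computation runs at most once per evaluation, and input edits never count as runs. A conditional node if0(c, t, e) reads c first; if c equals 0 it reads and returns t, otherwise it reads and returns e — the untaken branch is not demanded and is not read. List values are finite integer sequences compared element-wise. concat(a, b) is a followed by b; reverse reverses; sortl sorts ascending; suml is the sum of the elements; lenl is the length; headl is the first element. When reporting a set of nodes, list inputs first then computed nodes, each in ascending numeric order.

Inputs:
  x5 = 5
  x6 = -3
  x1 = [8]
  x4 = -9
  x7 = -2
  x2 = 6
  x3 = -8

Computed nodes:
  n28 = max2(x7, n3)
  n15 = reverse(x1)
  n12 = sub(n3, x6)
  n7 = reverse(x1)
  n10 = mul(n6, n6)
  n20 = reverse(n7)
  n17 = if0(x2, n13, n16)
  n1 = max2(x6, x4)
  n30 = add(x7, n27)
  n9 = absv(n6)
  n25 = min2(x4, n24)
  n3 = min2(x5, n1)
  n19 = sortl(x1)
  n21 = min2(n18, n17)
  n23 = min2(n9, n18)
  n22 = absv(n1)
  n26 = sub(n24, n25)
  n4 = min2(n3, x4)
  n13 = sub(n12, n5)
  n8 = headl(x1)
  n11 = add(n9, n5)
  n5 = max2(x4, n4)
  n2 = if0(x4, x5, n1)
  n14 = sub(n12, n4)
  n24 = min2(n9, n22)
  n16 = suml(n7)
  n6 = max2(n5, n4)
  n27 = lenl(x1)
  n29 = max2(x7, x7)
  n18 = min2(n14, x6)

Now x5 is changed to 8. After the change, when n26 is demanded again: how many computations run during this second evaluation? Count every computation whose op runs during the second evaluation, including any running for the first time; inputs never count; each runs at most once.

First evaluation (everything demanded from the output):
  n1 = max2(-3, -9) = -3
  n3 = min2(5, -3) = -3
  n4 = min2(-3, -9) = -9
  n5 = max2(-9, -9) = -9
  n6 = max2(-9, -9) = -9
  n9 = absv(-9) = 9
  n22 = absv(-3) = 3
  n24 = min2(9, 3) = 3
  n25 = min2(-9, 3) = -9
  n26 = sub(3, -9) = 12

Propagation after the edit:
  n3: runs — x5 5->8; result -3 (same value as before).
  n4: checked — values it read are unchanged (n3 unchanged, x4 unchanged); reused cached -9 without running.
  n5: checked — values it read are unchanged (x4 unchanged, n4 unchanged); reused cached -9 without running.
  n6: checked — values it read are unchanged (n5 unchanged, n4 unchanged); reused cached -9 without running.
  n9: checked — values it read are unchanged (n6 unchanged); reused cached 9 without running.
  n24: checked — values it read are unchanged (n9 unchanged, n22 unchanged); reused cached 3 without running.
  n25: checked — values it read are unchanged (x4 unchanged, n24 unchanged); reused cached -9 without running.
  n26: checked — values it read are unchanged (n24 unchanged, n25 unchanged); reused cached 12 without running.

Key observation: the change is absorbed at n3 — it re-runs but produces the same value, and the output's value is unchanged.

Computations that run: n3 — 1 in total.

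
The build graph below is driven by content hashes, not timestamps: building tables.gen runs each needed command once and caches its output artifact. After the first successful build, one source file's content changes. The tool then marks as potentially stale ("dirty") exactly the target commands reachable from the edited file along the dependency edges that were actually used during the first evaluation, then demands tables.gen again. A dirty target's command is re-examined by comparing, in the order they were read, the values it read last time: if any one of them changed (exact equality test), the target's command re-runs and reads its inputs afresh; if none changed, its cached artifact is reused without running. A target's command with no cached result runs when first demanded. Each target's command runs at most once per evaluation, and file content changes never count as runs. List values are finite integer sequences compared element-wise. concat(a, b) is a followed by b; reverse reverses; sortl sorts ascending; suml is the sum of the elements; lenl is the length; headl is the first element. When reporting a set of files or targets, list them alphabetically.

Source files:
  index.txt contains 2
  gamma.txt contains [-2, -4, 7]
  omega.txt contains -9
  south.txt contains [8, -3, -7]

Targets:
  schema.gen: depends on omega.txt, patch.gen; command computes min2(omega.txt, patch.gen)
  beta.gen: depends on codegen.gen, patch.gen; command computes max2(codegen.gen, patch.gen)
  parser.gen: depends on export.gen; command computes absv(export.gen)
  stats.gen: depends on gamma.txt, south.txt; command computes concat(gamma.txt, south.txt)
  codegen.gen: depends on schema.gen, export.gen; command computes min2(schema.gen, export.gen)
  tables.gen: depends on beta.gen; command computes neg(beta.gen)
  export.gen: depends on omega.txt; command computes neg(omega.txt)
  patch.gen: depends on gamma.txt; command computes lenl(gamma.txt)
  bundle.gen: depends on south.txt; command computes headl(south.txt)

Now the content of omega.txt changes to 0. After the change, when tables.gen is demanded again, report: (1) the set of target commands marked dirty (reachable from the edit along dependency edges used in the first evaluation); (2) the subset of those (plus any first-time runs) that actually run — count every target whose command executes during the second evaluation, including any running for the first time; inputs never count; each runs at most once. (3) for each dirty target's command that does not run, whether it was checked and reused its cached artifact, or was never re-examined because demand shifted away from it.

Dirty set: beta.gen, codegen.gen, export.gen, schema.gen, tables.gen.
Run set: beta.gen, codegen.gen, export.gen, schema.gen (4 run).
Re-examined without running (cache reused): tables.gen.
The important point: beta.gen recomputes to an identical value, and the output ends up unchanged.

Initial pass — values computed on the first demand:
  export.gen = neg(-9) = 9
  patch.gen = lenl([-2, -4, 7]) = 3
  schema.gen = min2(-9, 3) = -9
  codegen.gen = min2(-9, 9) = -9
  beta.gen = max2(-9, 3) = 3
  tables.gen = neg(3) = -3

Second demand — change propagation:
  export.gen: re-runs because omega.txt -9->0; new result 0.
  schema.gen: re-runs because omega.txt -9->0; new result 0.
  codegen.gen: re-runs because schema.gen -9->0; export.gen 9->0; new result 0.
  beta.gen: re-runs because codegen.gen -9->0; new result 3 (unchanged).
  tables.gen: re-examined; everything it read last time is the same (beta.gen unchanged) — cache -3 kept, no run.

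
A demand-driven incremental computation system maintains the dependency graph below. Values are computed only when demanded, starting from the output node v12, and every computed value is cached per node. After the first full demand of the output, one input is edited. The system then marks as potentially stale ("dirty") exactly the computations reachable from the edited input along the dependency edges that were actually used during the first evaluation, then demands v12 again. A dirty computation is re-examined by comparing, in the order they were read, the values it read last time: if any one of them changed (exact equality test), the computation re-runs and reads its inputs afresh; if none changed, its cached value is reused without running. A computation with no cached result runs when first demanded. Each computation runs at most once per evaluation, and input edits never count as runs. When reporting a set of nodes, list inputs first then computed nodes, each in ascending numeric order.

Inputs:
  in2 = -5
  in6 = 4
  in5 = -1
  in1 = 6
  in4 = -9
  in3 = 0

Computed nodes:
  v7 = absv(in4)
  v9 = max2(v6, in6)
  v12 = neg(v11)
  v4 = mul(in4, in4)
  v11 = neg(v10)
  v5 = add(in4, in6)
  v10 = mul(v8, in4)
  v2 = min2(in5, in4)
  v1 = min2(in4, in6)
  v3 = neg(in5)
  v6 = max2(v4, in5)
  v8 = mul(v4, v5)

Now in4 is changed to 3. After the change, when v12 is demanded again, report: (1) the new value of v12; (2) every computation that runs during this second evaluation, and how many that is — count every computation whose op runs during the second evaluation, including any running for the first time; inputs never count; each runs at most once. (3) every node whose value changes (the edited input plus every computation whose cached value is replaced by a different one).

New value of v12: 189.
Computations that run: v4, v5, v8, v10, v11, v12 — 6 in total.
Values that change: in4, v4, v5, v8, v10, v11, v12.

First evaluation (everything demanded from the output):
  v4 = mul(-9, -9) = 81
  v5 = add(-9, 4) = -5
  v8 = mul(81, -5) = -405
  v10 = mul(-405, -9) = 3645
  v11 = neg(3645) = -3645
  v12 = neg(-3645) = 3645

Propagation after the edit:
  v4: runs — in4 -9->3; in4 -9->3; result 9.
  v5: runs — in4 -9->3; result 7.
  v8: runs — v4 81->9; v5 -5->7; result 63.
  v10: runs — v8 -405->63; in4 -9->3; result 189.
  v11: runs — v10 3645->189; result -189.
  v12: runs — v11 -3645->-189; result 189.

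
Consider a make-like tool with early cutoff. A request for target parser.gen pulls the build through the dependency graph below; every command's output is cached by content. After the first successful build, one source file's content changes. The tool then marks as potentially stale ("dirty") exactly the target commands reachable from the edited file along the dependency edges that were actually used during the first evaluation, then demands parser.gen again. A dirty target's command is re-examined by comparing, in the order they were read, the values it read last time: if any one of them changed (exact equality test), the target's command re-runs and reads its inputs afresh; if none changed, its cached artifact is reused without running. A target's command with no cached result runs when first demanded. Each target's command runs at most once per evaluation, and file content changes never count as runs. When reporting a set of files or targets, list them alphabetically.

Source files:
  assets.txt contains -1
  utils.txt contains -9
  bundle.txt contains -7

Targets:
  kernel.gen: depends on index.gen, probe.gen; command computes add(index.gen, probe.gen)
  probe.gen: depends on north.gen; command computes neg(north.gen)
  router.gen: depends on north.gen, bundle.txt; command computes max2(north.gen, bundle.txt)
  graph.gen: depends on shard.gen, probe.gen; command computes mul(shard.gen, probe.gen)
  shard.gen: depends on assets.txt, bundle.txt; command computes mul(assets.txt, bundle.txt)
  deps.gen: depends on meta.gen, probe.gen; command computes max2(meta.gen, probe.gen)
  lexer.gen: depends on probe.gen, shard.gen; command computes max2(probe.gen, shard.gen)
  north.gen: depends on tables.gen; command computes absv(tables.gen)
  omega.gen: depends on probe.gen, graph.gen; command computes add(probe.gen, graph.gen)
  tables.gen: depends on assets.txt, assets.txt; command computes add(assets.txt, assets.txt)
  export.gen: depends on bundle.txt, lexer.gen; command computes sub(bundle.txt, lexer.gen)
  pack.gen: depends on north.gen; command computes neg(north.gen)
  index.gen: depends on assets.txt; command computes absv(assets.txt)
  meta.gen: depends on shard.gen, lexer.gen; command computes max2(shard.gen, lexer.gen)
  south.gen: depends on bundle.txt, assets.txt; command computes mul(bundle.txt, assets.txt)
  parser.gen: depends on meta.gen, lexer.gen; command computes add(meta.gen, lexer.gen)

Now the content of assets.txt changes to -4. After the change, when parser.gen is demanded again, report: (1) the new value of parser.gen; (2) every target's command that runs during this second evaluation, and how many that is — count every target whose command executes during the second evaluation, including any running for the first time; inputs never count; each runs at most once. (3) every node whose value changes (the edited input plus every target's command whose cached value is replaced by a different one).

Demanding parser.gen again yields 56.
7 target commands run: lexer.gen, meta.gen, north.gen, parser.gen, probe.gen, shard.gen, tables.gen.
The nodes whose values change: assets.txt, lexer.gen, meta.gen, north.gen, parser.gen, probe.gen, shard.gen, tables.gen.

First demand of the output computes:
  shard.gen = mul(-1, -7) = 7
  tables.gen = add(-1, -1) = -2
  north.gen = absv(-2) = 2
  probe.gen = neg(2) = -2
  lexer.gen = max2(-2, 7) = 7
  meta.gen = max2(7, 7) = 7
  parser.gen = add(7, 7) = 14

After the edit, cleaning proceeds:
  shard.gen: a read changed (assets.txt -1->-4) — executes, giving 28.
  tables.gen: a read changed (assets.txt -1->-4; assets.txt -1->-4) — executes, giving -8.
  north.gen: a read changed (tables.gen -2->-8) — executes, giving 8.
  probe.gen: a read changed (north.gen 2->8) — executes, giving -8.
  lexer.gen: a read changed (probe.gen -2->-8; shard.gen 7->28) — executes, giving 28.
  meta.gen: a read changed (shard.gen 7->28; lexer.gen 7->28) — executes, giving 28.
  parser.gen: a read changed (meta.gen 7->28; lexer.gen 7->28) — executes, giving 56.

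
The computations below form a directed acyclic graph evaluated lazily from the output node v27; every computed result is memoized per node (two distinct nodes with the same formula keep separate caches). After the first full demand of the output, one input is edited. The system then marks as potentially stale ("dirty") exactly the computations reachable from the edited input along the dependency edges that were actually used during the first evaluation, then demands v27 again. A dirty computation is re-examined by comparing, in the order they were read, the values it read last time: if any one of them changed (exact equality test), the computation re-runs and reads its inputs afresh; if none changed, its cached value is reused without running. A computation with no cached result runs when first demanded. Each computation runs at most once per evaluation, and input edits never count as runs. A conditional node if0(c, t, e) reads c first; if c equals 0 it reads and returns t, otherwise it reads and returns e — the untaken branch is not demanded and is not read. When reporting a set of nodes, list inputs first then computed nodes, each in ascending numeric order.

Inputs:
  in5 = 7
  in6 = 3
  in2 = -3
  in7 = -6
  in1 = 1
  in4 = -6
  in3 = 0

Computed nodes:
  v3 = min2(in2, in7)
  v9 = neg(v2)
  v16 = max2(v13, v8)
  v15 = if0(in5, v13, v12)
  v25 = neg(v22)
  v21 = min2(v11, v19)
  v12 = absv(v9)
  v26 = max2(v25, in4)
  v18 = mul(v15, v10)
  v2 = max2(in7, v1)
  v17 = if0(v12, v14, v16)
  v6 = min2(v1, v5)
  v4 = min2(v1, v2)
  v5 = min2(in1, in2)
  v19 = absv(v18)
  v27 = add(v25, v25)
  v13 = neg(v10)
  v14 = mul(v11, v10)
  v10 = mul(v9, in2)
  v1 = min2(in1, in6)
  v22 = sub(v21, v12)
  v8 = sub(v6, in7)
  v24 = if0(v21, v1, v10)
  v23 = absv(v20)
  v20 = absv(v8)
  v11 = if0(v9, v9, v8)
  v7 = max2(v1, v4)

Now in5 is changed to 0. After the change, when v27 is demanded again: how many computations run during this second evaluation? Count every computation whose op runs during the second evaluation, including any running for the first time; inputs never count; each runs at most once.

5 computations run: v13, v15, v18, v19, v21.
Note the branch switch — v13 had no cache and runs now for the first time.

First demand of the output computes:
  v1 = min2(1, 3) = 1
  v2 = max2(-6, 1) = 1
  v5 = min2(1, -3) = -3
  v6 = min2(1, -3) = -3
  v8 = sub(-3, -6) = 3
  v9 = neg(1) = -1
  v10 = mul(-1, -3) = 3
  v11 = if0(v9=-1 -> else branch v8) = 3
  v12 = absv(-1) = 1
  v15 = if0(in5=7 -> else branch v12) = 1
  v18 = mul(1, 3) = 3
  v19 = absv(3) = 3
  v21 = min2(3, 3) = 3
  v22 = sub(3, 1) = 2
  v25 = neg(2) = -2
  v27 = add(-2, -2) = -4

After the edit, cleaning proceeds:
  v13: had never run; runs now, result -3.
  v15: a read changed (in5 7->0) — executes, giving -3.
  v18: a read changed (v15 1->-3) — executes, giving -9.
  v19: a read changed (v18 3->-9) — executes, giving 9.
  v21: a read changed (v19 3->9) — executes, giving 3 — identical to its old value.
  v22: dirty, but its reads are unchanged (v21 unchanged, v12 unchanged); cached 2 stands.
  v25: dirty, but its reads are unchanged (v22 unchanged); cached -2 stands.
  v27: dirty, but its reads are unchanged (v25 unchanged, v25 unchanged); cached -4 stands.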